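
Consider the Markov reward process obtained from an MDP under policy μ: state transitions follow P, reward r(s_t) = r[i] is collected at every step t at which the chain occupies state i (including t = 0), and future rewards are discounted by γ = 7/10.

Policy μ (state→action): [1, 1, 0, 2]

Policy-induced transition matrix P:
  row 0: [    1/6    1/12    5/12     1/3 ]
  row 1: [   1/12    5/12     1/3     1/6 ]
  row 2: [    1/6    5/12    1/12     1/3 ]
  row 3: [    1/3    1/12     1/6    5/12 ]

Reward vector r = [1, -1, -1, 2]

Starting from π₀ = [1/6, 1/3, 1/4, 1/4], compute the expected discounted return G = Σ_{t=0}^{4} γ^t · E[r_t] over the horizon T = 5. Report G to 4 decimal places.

t=0: π = [0.1667, 0.3333, 0.2500, 0.2500], E[r] = 0.0833, γ^t·E[r] = 0.083333, running G = 0.083333
t=1: π = [0.1806, 0.2778, 0.2431, 0.2986], E[r] = 0.2569, γ^t·E[r] = 0.179861, running G = 0.263194
t=2: π = [0.1933, 0.2569, 0.2378, 0.3119], E[r] = 0.3223, γ^t·E[r] = 0.157946, running G = 0.421140
t=3: π = [0.1972, 0.2483, 0.2380, 0.3165], E[r] = 0.3440, γ^t·E[r] = 0.117989, running G = 0.539129
t=4: π = [0.1987, 0.2454, 0.2375, 0.3183], E[r] = 0.3525, γ^t·E[r] = 0.084623, running G = 0.623752

G = 0.6238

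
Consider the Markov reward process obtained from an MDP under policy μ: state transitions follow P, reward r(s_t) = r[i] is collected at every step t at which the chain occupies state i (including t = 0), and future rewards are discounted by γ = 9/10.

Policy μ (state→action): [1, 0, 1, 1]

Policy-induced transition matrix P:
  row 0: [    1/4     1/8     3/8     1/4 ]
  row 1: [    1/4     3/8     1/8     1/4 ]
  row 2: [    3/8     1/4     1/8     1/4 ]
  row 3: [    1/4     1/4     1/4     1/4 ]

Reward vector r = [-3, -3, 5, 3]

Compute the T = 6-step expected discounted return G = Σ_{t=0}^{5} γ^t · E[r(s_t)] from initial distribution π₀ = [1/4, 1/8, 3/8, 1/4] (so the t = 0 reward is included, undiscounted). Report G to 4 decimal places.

G = 2.6083

t=0: π = [0.2500, 0.1250, 0.3750, 0.2500], E[r] = 1.5000, γ^t·E[r] = 1.500000, running G = 1.500000
t=1: π = [0.2969, 0.2344, 0.2188, 0.2500], E[r] = 0.2500, γ^t·E[r] = 0.225000, running G = 1.725000
t=2: π = [0.2773, 0.2422, 0.2305, 0.2500], E[r] = 0.3438, γ^t·E[r] = 0.278438, running G = 2.003438
t=3: π = [0.2788, 0.2456, 0.2256, 0.2500], E[r] = 0.3047, γ^t·E[r] = 0.222117, running G = 2.225555
t=4: π = [0.2782, 0.2458, 0.2260, 0.2500], E[r] = 0.3076, γ^t·E[r] = 0.201828, running G = 2.427382
t=5: π = [0.2782, 0.2460, 0.2258, 0.2500], E[r] = 0.3064, γ^t·E[r] = 0.180924, running G = 2.608306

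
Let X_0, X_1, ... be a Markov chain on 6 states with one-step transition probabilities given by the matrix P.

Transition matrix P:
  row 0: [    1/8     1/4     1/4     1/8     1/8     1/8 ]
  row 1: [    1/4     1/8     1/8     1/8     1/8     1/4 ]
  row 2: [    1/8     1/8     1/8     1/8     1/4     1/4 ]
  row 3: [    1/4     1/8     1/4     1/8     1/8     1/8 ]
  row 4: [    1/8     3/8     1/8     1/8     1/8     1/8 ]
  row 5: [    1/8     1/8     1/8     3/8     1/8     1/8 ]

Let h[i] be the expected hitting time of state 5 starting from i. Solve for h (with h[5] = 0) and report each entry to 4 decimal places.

First-step conditioning: h[5] = 0; for i ≠ 5, h[i] = 1 + Σ_k P[i][k]·h[k].
  h[0] = 1 + 1/8·h[0] + 1/4·h[1] + 1/4·h[2] + 1/8·h[3] + 1/8·h[4]
  h[1] = 1 + 1/4·h[0] + 1/8·h[1] + 1/8·h[2] + 1/8·h[3] + 1/8·h[4]
  h[2] = 1 + 1/8·h[0] + 1/8·h[1] + 1/8·h[2] + 1/8·h[3] + 1/4·h[4]
  h[3] = 1 + 1/4·h[0] + 1/8·h[1] + 1/4·h[2] + 1/8·h[3] + 1/8·h[4]
  h[4] = 1 + 1/8·h[0] + 3/8·h[1] + 1/8·h[2] + 1/8·h[3] + 1/8·h[4]
Solving the 5×5 linear system over states ≠ 5 gives exactly h = [640/111, 192/37, 192/37, 216/37, 640/111, 0] (h[5] = 0 is the target).

h = [5.7658, 5.1892, 5.1892, 5.8378, 5.7658, 0.0000]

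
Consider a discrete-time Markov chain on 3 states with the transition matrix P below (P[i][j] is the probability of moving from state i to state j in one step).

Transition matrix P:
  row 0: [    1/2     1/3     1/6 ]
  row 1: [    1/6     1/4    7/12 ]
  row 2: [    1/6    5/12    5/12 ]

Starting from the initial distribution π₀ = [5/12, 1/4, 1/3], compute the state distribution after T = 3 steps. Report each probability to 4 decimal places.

t=0: π = [0.4167, 0.2500, 0.3333]
t=1: π = [0.3056, 0.3403, 0.3542]
t=2: π = [0.2685, 0.3345, 0.3970]
t=3: π = [0.2562, 0.3385, 0.4053]

π = [0.2562, 0.3385, 0.4053]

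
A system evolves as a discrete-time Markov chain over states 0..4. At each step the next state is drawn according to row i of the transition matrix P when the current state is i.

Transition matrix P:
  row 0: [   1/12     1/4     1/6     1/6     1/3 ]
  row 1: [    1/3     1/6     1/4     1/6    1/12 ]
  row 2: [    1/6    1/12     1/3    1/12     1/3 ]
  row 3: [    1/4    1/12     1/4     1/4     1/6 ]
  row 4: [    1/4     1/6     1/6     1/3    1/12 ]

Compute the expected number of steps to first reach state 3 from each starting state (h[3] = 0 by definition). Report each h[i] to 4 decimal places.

First-step conditioning: h[3] = 0; for i ≠ 3, h[i] = 1 + Σ_k P[i][k]·h[k].
  h[0] = 1 + 1/12·h[0] + 1/4·h[1] + 1/6·h[2] + 1/3·h[4]
  h[1] = 1 + 1/3·h[0] + 1/6·h[1] + 1/4·h[2] + 1/12·h[4]
  h[2] = 1 + 1/6·h[0] + 1/12·h[1] + 1/3·h[2] + 1/3·h[4]
  h[4] = 1 + 1/4·h[0] + 1/6·h[1] + 1/6·h[2] + 1/12·h[4]
Solving the 4×4 linear system over states ≠ 3 gives exactly h = [936/175, 972/175, 5112/875, 0, 4044/875] (h[3] = 0 is the target).

h = [5.3486, 5.5543, 5.8423, 0.0000, 4.6217]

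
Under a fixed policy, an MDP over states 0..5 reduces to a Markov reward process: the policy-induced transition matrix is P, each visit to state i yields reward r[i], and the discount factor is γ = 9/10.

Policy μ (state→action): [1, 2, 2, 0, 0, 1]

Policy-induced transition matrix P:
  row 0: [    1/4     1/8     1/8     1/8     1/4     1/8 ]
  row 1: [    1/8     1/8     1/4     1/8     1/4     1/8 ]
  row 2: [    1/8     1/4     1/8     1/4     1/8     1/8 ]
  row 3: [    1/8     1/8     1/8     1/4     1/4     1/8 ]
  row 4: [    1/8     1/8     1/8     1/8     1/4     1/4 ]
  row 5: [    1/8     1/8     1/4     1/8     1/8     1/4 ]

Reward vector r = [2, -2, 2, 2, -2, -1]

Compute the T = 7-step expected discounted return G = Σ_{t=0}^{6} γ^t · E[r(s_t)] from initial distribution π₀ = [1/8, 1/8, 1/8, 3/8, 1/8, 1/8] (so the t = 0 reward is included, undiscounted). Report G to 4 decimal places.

t=0: π = [0.1250, 0.1250, 0.1250, 0.3750, 0.1250, 0.1250], E[r] = 0.6250, γ^t·E[r] = 0.625000, running G = 0.625000
t=1: π = [0.1406, 0.1406, 0.1563, 0.1875, 0.2188, 0.1563], E[r] = 0.0938, γ^t·E[r] = 0.084375, running G = 0.709375
t=2: π = [0.1426, 0.1445, 0.1621, 0.1680, 0.2109, 0.1719], E[r] = 0.0625, γ^t·E[r] = 0.050625, running G = 0.760000
t=3: π = [0.1428, 0.1453, 0.1646, 0.1663, 0.2083, 0.1729], E[r] = 0.0674, γ^t·E[r] = 0.049122, running G = 0.809122
t=4: π = [0.1429, 0.1456, 0.1648, 0.1664, 0.2078, 0.1726], E[r] = 0.0685, γ^t·E[r] = 0.044951, running G = 0.854073
t=5: π = [0.1429, 0.1456, 0.1648, 0.1664, 0.2078, 0.1726], E[r] = 0.0686, γ^t·E[r] = 0.040534, running G = 0.894607
t=6: π = [0.1429, 0.1456, 0.1648, 0.1664, 0.2078, 0.1725], E[r] = 0.0686, γ^t·E[r] = 0.036476, running G = 0.931083

G = 0.9311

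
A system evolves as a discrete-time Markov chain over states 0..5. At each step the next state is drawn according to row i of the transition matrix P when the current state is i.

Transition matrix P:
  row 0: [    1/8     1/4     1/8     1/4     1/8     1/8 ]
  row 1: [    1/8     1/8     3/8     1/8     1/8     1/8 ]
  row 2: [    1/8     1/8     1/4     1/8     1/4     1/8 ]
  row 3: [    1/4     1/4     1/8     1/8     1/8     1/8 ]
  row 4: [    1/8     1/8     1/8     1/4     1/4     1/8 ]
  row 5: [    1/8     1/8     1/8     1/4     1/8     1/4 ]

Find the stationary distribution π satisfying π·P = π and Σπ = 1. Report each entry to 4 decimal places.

Balance equations π_j = Σ_i π_i·P[i][j]:
  π_0 = 1/8·π_0 + 1/8·π_1 + 1/8·π_2 + 1/4·π_3 + 1/8·π_4 + 1/8·π_5
  π_1 = 1/4·π_0 + 1/8·π_1 + 1/8·π_2 + 1/4·π_3 + 1/8·π_4 + 1/8·π_5
  π_2 = 1/8·π_0 + 3/8·π_1 + 1/4·π_2 + 1/8·π_3 + 1/8·π_4 + 1/8·π_5
  π_3 = 1/4·π_0 + 1/8·π_1 + 1/8·π_2 + 1/8·π_3 + 1/4·π_4 + 1/4·π_5
  π_4 = 1/8·π_0 + 1/8·π_1 + 1/4·π_2 + 1/8·π_3 + 1/4·π_4 + 1/8·π_5
  normalize: π_0 + π_1 + π_2 + π_3 + π_4 + π_5 = 1
Solving the linear system gives exactly π = [608/4113, 76/457, 87/457, 751/4113, 544/3199, 1/7].

π = [0.1478, 0.1663, 0.1904, 0.1826, 0.1701, 0.1429]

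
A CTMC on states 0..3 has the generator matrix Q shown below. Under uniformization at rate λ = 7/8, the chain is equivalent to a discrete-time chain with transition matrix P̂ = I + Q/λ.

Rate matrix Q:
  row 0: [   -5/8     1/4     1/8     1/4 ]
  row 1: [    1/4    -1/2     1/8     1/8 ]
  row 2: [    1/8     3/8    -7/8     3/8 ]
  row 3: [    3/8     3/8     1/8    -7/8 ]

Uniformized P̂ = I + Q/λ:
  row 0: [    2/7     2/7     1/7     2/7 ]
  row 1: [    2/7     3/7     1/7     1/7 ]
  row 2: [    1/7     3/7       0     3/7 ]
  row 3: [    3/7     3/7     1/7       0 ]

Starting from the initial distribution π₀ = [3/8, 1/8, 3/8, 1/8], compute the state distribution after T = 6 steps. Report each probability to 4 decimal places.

t=0: π = [0.3750, 0.1250, 0.3750, 0.1250]
t=1: π = [0.2500, 0.3750, 0.0893, 0.2857]
t=2: π = [0.3138, 0.3929, 0.1301, 0.1633]
t=3: π = [0.2905, 0.3837, 0.1243, 0.2015]
t=4: π = [0.2968, 0.3871, 0.1251, 0.1911]
t=5: π = [0.2951, 0.3862, 0.1250, 0.1937]
t=6: π = [0.2955, 0.3864, 0.1250, 0.1931]

π = [0.2955, 0.3864, 0.1250, 0.1931]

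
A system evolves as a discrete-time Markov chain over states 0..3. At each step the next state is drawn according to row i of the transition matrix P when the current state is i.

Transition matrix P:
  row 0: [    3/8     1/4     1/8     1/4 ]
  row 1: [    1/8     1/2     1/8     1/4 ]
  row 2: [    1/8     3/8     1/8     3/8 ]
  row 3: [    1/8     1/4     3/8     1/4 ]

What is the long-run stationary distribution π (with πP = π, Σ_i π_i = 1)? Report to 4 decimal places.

π = [0.1667, 0.3656, 0.1935, 0.2742]

Balance equations π_j = Σ_i π_i·P[i][j]:
  π_0 = 3/8·π_0 + 1/8·π_1 + 1/8·π_2 + 1/8·π_3
  π_1 = 1/4·π_0 + 1/2·π_1 + 3/8·π_2 + 1/4·π_3
  π_2 = 1/8·π_0 + 1/8·π_1 + 1/8·π_2 + 3/8·π_3
  normalize: π_0 + π_1 + π_2 + π_3 = 1
Solving the linear system gives exactly π = [1/6, 34/93, 6/31, 17/62].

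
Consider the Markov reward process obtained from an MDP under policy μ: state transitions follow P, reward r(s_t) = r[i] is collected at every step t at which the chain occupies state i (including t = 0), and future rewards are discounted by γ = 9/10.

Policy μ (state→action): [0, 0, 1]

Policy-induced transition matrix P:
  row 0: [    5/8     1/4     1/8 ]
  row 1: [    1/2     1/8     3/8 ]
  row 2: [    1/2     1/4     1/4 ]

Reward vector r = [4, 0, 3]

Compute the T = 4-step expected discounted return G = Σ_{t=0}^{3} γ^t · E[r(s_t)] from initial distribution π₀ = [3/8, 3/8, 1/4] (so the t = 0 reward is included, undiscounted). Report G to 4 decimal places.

G = 9.3563

t=0: π = [0.3750, 0.3750, 0.2500], E[r] = 2.2500, γ^t·E[r] = 2.250000, running G = 2.250000
t=1: π = [0.5469, 0.2031, 0.2500], E[r] = 2.9375, γ^t·E[r] = 2.643750, running G = 4.893750
t=2: π = [0.5684, 0.2246, 0.2070], E[r] = 2.8945, γ^t·E[r] = 2.344570, running G = 7.238320
t=3: π = [0.5710, 0.2219, 0.2070], E[r] = 2.9053, γ^t·E[r] = 2.117944, running G = 9.356265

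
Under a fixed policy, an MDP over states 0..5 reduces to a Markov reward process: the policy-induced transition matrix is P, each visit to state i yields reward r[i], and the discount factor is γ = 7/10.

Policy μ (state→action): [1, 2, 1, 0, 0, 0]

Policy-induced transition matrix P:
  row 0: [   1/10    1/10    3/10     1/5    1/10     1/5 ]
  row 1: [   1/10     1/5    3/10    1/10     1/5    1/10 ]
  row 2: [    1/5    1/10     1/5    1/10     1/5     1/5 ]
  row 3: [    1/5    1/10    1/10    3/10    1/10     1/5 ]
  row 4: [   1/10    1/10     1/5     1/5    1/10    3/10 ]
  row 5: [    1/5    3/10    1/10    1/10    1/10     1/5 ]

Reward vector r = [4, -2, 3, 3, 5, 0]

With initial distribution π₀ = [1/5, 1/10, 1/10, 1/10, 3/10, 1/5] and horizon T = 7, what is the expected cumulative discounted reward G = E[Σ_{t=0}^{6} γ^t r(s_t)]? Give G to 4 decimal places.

t=0: π = [0.2000, 0.1000, 0.1000, 0.1000, 0.3000, 0.2000], E[r] = 2.7000, γ^t·E[r] = 2.700000, running G = 2.700000
t=1: π = [0.1400, 0.1500, 0.2000, 0.1700, 0.1200, 0.2200], E[r] = 1.9700, γ^t·E[r] = 1.379000, running G = 4.079000
t=2: π = [0.1590, 0.1590, 0.1900, 0.1600, 0.1350, 0.1970], E[r] = 2.0430, γ^t·E[r] = 1.001070, running G = 5.080070
t=3: π = [0.1547, 0.1553, 0.1961, 0.1614, 0.1349, 0.1976], E[r] = 2.0552, γ^t·E[r] = 0.704934, running G = 5.785004
t=4: π = [0.1555, 0.1551, 0.1951, 0.1612, 0.1351, 0.1980], E[r] = 2.0567, γ^t·E[r] = 0.493804, running G = 6.278808
t=5: π = [0.1554, 0.1551, 0.1951, 0.1613, 0.1350, 0.1980], E[r] = 2.0559, γ^t·E[r] = 0.345543, running G = 6.624351
t=6: π = [0.1554, 0.1551, 0.1951, 0.1613, 0.1350, 0.1980], E[r] = 2.0560, γ^t·E[r] = 0.241882, running G = 6.866232

G = 6.8662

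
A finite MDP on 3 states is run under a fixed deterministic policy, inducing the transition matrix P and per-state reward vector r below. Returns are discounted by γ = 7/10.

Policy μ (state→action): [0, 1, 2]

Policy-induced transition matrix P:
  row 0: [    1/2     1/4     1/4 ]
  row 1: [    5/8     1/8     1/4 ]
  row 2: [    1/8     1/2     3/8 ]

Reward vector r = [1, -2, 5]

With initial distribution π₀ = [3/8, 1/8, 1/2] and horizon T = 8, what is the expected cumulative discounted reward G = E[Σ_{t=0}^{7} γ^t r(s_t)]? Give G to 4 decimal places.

G = 5.3080

t=0: π = [0.3750, 0.1250, 0.5000], E[r] = 2.6250, γ^t·E[r] = 2.625000, running G = 2.625000
t=1: π = [0.3281, 0.3594, 0.3125], E[r] = 1.1719, γ^t·E[r] = 0.820313, running G = 3.445313
t=2: π = [0.4277, 0.2832, 0.2891], E[r] = 1.3066, γ^t·E[r] = 0.640254, running G = 4.085566
t=3: π = [0.4270, 0.2869, 0.2861], E[r] = 1.2839, γ^t·E[r] = 0.440390, running G = 4.525956
t=4: π = [0.4286, 0.2857, 0.2858], E[r] = 1.2860, γ^t·E[r] = 0.308779, running G = 4.834735
t=5: π = [0.4285, 0.2857, 0.2857], E[r] = 1.2857, γ^t·E[r] = 0.216085, running G = 5.050820
t=6: π = [0.4286, 0.2857, 0.2857], E[r] = 1.2857, γ^t·E[r] = 0.151264, running G = 5.202084
t=7: π = [0.4286, 0.2857, 0.2857], E[r] = 1.2857, γ^t·E[r] = 0.105884, running G = 5.307968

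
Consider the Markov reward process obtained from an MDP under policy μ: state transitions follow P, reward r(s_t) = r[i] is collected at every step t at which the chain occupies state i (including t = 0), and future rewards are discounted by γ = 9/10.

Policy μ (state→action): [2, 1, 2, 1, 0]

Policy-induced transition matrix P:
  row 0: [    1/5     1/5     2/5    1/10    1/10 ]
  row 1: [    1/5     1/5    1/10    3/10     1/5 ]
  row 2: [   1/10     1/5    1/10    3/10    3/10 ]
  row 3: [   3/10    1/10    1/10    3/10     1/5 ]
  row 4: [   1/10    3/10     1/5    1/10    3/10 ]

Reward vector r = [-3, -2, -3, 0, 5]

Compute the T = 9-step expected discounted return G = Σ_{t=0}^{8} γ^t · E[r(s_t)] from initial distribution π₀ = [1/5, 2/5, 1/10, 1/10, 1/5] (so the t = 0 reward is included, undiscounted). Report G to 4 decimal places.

t=0: π = [0.2000, 0.4000, 0.1000, 0.1000, 0.2000], E[r] = -0.7000, γ^t·E[r] = -0.700000, running G = -0.700000
t=1: π = [0.1800, 0.2100, 0.1800, 0.2200, 0.2100], E[r] = -0.4500, γ^t·E[r] = -0.405000, running G = -1.105000
t=2: π = [0.1830, 0.1990, 0.1750, 0.2220, 0.2210], E[r] = -0.3670, γ^t·E[r] = -0.297270, running G = -1.402270
t=3: π = [0.1826, 0.1999, 0.1770, 0.2192, 0.2213], E[r] = -0.3721, γ^t·E[r] = -0.271261, running G = -1.673531
t=4: π = [0.1821, 0.2002, 0.1769, 0.2192, 0.2216], E[r] = -0.3696, γ^t·E[r] = -0.242475, running G = -1.916006
t=5: π = [0.1821, 0.2002, 0.1768, 0.2193, 0.2216], E[r] = -0.3688, γ^t·E[r] = -0.217802, running G = -2.133807
t=6: π = [0.1821, 0.2002, 0.1768, 0.2193, 0.2216], E[r] = -0.3689, γ^t·E[r] = -0.196055, running G = -2.329862
t=7: π = [0.1821, 0.2002, 0.1768, 0.2193, 0.2216], E[r] = -0.3689, γ^t·E[r] = -0.176456, running G = -2.506318
t=8: π = [0.1821, 0.2002, 0.1768, 0.2193, 0.2216], E[r] = -0.3689, γ^t·E[r] = -0.158809, running G = -2.665126

G = -2.6651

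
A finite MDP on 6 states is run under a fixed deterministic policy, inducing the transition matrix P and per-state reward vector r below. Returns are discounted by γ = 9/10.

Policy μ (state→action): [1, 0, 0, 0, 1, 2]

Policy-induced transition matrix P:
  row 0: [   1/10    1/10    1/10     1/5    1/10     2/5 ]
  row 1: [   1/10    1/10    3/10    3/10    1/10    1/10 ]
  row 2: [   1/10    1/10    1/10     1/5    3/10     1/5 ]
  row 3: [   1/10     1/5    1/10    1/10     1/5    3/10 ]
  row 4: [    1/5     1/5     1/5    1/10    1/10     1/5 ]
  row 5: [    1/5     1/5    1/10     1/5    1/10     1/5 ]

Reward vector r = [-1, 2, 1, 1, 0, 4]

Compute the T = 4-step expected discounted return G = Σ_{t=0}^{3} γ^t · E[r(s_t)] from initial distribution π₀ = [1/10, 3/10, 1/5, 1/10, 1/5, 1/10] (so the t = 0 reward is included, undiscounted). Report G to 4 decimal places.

t=0: π = [0.1000, 0.3000, 0.2000, 0.1000, 0.2000, 0.1000], E[r] = 1.2000, γ^t·E[r] = 1.200000, running G = 1.200000
t=1: π = [0.1300, 0.1400, 0.1800, 0.2000, 0.1500, 0.2000], E[r] = 1.3300, γ^t·E[r] = 1.197000, running G = 2.397000
t=2: π = [0.1350, 0.1550, 0.1430, 0.1790, 0.1560, 0.2320], E[r] = 1.4250, γ^t·E[r] = 1.154250, running G = 3.551250
t=3: π = [0.1388, 0.1567, 0.1466, 0.1820, 0.1465, 0.2294], E[r] = 1.4208, γ^t·E[r] = 1.035763, running G = 4.587013

G = 4.5870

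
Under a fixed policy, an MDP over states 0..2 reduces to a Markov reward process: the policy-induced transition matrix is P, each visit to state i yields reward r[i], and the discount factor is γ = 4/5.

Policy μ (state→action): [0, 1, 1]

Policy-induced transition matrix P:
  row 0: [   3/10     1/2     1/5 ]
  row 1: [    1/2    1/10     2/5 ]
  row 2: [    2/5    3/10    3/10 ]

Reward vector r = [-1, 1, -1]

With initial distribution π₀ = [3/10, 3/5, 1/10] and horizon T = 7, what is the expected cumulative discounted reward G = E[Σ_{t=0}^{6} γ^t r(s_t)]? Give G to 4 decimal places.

t=0: π = [0.3000, 0.6000, 0.1000], E[r] = 0.2000, γ^t·E[r] = 0.200000, running G = 0.200000
t=1: π = [0.4300, 0.2400, 0.3300], E[r] = -0.5200, γ^t·E[r] = -0.416000, running G = -0.216000
t=2: π = [0.3810, 0.3380, 0.2810], E[r] = -0.3240, γ^t·E[r] = -0.207360, running G = -0.423360
t=3: π = [0.3957, 0.3086, 0.2957], E[r] = -0.3828, γ^t·E[r] = -0.195994, running G = -0.619354
t=4: π = [0.3913, 0.3174, 0.2913], E[r] = -0.3652, γ^t·E[r] = -0.149570, running G = -0.768923
t=5: π = [0.3926, 0.3148, 0.2926], E[r] = -0.3705, γ^t·E[r] = -0.121390, running G = -0.890313
t=6: π = [0.3922, 0.3156, 0.2922], E[r] = -0.3689, γ^t·E[r] = -0.096696, running G = -0.987008

G = -0.9870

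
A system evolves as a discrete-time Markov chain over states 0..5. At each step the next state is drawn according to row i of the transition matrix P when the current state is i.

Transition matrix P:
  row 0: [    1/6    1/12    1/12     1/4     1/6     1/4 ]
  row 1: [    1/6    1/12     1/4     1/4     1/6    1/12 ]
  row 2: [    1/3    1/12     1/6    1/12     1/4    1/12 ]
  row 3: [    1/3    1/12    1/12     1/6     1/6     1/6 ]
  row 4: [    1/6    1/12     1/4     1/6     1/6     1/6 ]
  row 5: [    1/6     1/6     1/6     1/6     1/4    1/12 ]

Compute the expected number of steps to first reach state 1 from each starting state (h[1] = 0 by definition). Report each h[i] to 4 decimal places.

h = [10.2790, 0.0000, 10.4074, 10.3346, 10.3560, 9.5555]

First-step conditioning: h[1] = 0; for i ≠ 1, h[i] = 1 + Σ_k P[i][k]·h[k].
  h[0] = 1 + 1/6·h[0] + 1/12·h[2] + 1/4·h[3] + 1/6·h[4] + 1/4·h[5]
  h[2] = 1 + 1/3·h[0] + 1/6·h[2] + 1/12·h[3] + 1/4·h[4] + 1/12·h[5]
  h[3] = 1 + 1/3·h[0] + 1/12·h[2] + 1/6·h[3] + 1/6·h[4] + 1/6·h[5]
  h[4] = 1 + 1/6·h[0] + 1/4·h[2] + 1/6·h[3] + 1/6·h[4] + 1/6·h[5]
  h[5] = 1 + 1/6·h[0] + 1/6·h[2] + 1/6·h[3] + 1/4·h[4] + 1/12·h[5]
Solving the 5×5 linear system over states ≠ 1 gives exactly h = [28812/2803, 0, 29172/2803, 28968/2803, 29028/2803, 26784/2803] (h[1] = 0 is the target).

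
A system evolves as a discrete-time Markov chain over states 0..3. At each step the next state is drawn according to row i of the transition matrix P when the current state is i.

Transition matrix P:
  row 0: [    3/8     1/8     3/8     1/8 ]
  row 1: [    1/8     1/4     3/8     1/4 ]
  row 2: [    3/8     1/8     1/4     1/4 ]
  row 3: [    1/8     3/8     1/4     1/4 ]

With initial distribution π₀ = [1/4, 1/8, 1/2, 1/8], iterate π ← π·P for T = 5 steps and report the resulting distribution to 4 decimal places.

t=0: π = [0.2500, 0.1250, 0.5000, 0.1250]
t=1: π = [0.3125, 0.1719, 0.2969, 0.2188]
t=2: π = [0.2773, 0.2012, 0.3105, 0.2109]
t=3: π = [0.2720, 0.2029, 0.3098, 0.2153]
t=4: π = [0.2704, 0.2042, 0.3094, 0.2160]
t=5: π = [0.2700, 0.2045, 0.3093, 0.2162]

π = [0.2700, 0.2045, 0.3093, 0.2162]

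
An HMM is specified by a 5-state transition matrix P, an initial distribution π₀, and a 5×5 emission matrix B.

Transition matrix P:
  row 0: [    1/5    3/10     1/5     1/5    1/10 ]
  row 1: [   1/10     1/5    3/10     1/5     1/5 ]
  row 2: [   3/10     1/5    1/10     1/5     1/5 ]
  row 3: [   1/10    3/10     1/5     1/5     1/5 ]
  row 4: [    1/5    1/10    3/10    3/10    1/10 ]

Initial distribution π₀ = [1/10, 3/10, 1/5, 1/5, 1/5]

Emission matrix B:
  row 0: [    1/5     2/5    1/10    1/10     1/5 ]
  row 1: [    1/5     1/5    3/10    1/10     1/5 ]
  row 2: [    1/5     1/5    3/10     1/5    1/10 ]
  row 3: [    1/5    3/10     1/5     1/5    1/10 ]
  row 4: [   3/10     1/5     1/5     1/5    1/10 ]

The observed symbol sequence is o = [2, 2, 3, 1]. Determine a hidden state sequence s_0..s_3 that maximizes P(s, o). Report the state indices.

path = [1, 1, 2, 0]

t=0: δ = [1.000e-02, 9.000e-02, 6.000e-02, 4.000e-02, 4.000e-02]  (obs o_0=2)
t=1: δ = [1.800e-03, 5.400e-03, 8.100e-03, 3.600e-03, 3.600e-03]  ψ = [2, 1, 1, 1, 1]  (obs o_1=2)
t=2: δ = [2.430e-04, 1.620e-04, 3.240e-04, 3.240e-04, 3.240e-04]  ψ = [2, 2, 1, 2, 2]  (obs o_2=3)
t=3: δ = [3.888e-05, 1.944e-05, 1.944e-05, 2.916e-05, 1.296e-05]  ψ = [2, 3, 4, 4, 2]  (obs o_3=1)
backtrack: best end state = 0; path = [1, 1, 2, 0]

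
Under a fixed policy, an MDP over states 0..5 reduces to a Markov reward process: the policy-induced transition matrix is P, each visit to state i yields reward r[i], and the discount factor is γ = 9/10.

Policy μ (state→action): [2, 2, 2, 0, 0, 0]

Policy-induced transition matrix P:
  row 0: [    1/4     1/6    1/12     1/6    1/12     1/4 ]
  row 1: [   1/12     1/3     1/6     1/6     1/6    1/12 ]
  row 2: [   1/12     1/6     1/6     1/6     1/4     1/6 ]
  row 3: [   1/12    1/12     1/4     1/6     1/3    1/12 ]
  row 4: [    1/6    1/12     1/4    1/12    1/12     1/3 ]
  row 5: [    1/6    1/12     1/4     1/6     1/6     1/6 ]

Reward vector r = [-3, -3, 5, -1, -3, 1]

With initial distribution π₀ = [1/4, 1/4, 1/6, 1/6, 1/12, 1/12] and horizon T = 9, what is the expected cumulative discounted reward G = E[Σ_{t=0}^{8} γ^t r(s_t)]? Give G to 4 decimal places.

t=0: π = [0.2500, 0.2500, 0.1667, 0.1667, 0.0833, 0.0833], E[r] = -1.0000, γ^t·E[r] = -1.000000, running G = -1.000000
t=1: π = [0.1389, 0.1806, 0.1736, 0.1597, 0.1806, 0.1667], E[r] = -0.6250, γ^t·E[r] = -0.562500, running G = -1.562500
t=2: π = [0.1354, 0.1545, 0.1973, 0.1516, 0.1811, 0.1800], E[r] = -0.3981, γ^t·E[r] = -0.322500, running G = -1.885000
t=3: π = [0.1360, 0.1497, 0.1981, 0.1516, 0.1820, 0.1826], E[r] = -0.3815, γ^t·E[r] = -0.278086, running G = -2.163086
t=4: π = [0.1364, 0.1486, 0.1984, 0.1515, 0.1819, 0.1832], E[r] = -0.3773, γ^t·E[r] = -0.247535, running G = -2.410621
t=5: π = [0.1365, 0.1484, 0.1984, 0.1515, 0.1819, 0.1833], E[r] = -0.3767, γ^t·E[r] = -0.222466, running G = -2.633087
t=6: π = [0.1365, 0.1483, 0.1984, 0.1515, 0.1819, 0.1834], E[r] = -0.3767, γ^t·E[r] = -0.200168, running G = -2.833256
t=7: π = [0.1365, 0.1483, 0.1984, 0.1515, 0.1819, 0.1834], E[r] = -0.3766, γ^t·E[r] = -0.180144, running G = -3.013400
t=8: π = [0.1365, 0.1483, 0.1984, 0.1515, 0.1819, 0.1834], E[r] = -0.3766, γ^t·E[r] = -0.162129, running G = -3.175528

G = -3.1755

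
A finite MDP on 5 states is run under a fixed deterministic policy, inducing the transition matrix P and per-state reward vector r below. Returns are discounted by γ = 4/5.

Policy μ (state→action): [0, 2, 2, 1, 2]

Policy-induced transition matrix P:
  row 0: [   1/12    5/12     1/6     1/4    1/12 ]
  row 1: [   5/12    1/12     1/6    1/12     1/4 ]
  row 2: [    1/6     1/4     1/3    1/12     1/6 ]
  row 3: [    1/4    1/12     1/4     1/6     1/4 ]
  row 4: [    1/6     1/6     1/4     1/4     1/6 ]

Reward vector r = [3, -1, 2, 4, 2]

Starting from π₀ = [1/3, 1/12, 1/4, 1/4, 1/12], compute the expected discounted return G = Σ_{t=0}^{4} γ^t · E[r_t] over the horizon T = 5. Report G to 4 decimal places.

G = 7.0272

t=0: π = [0.3333, 0.0833, 0.2500, 0.2500, 0.0833], E[r] = 2.5833, γ^t·E[r] = 2.583333, running G = 2.583333
t=1: π = [0.1806, 0.2431, 0.2361, 0.1736, 0.1667], E[r] = 1.7986, γ^t·E[r] = 1.438889, running G = 4.022222
t=2: π = [0.2269, 0.1968, 0.2344, 0.1557, 0.1863], E[r] = 1.9479, γ^t·E[r] = 1.246667, running G = 5.268889
t=3: π = [0.2099, 0.2135, 0.2342, 0.1652, 0.1771], E[r] = 1.8996, γ^t·E[r] = 0.972617, running G = 6.241506
t=4: π = [0.2163, 0.2071, 0.2342, 0.1616, 0.1807], E[r] = 1.9182, γ^t·E[r] = 0.785700, running G = 7.027207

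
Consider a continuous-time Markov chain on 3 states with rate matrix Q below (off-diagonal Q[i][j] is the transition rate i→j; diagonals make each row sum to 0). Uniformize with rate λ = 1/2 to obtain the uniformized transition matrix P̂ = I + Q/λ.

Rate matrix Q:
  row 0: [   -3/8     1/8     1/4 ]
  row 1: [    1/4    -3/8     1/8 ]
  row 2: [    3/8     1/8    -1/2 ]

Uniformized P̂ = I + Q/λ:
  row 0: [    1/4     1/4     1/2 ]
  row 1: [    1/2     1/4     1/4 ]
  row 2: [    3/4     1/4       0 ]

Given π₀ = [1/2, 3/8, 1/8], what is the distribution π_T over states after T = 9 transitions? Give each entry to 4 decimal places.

π = [0.4581, 0.2500, 0.2919]

t=0: π = [0.5000, 0.3750, 0.1250]
t=1: π = [0.4063, 0.2500, 0.3438]
t=2: π = [0.4844, 0.2500, 0.2656]
t=3: π = [0.4453, 0.2500, 0.3047]
t=4: π = [0.4648, 0.2500, 0.2852]
t=5: π = [0.4551, 0.2500, 0.2949]
t=6: π = [0.4600, 0.2500, 0.2900]
t=7: π = [0.4575, 0.2500, 0.2925]
t=8: π = [0.4587, 0.2500, 0.2913]
t=9: π = [0.4581, 0.2500, 0.2919]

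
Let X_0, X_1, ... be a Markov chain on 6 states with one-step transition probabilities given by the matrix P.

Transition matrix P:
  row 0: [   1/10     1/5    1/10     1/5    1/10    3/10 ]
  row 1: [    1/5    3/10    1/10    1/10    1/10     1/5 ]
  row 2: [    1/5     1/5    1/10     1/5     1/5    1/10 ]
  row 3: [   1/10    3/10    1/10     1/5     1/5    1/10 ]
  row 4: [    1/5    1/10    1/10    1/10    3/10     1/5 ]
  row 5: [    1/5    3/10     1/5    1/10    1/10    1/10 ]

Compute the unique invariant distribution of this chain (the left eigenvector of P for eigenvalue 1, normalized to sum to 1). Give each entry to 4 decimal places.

Balance equations π_j = Σ_i π_i·P[i][j]:
  π_0 = 1/10·π_0 + 1/5·π_1 + 1/5·π_2 + 1/10·π_3 + 1/5·π_4 + 1/5·π_5
  π_1 = 1/5·π_0 + 3/10·π_1 + 1/5·π_2 + 3/10·π_3 + 1/10·π_4 + 3/10·π_5
  π_2 = 1/10·π_0 + 1/10·π_1 + 1/10·π_2 + 1/10·π_3 + 1/10·π_4 + 1/5·π_5
  π_3 = 1/5·π_0 + 1/10·π_1 + 1/5·π_2 + 1/5·π_3 + 1/10·π_4 + 1/10·π_5
  π_4 = 1/10·π_0 + 1/10·π_1 + 1/5·π_2 + 1/5·π_3 + 3/10·π_4 + 1/10·π_5
  normalize: π_0 + π_1 + π_2 + π_3 + π_4 + π_5 = 1
Solving the linear system gives exactly π = [469/2778, 1777/7408, 163/1389, 397/2778, 1167/7408, 241/1389].

π = [0.1688, 0.2399, 0.1174, 0.1429, 0.1575, 0.1735]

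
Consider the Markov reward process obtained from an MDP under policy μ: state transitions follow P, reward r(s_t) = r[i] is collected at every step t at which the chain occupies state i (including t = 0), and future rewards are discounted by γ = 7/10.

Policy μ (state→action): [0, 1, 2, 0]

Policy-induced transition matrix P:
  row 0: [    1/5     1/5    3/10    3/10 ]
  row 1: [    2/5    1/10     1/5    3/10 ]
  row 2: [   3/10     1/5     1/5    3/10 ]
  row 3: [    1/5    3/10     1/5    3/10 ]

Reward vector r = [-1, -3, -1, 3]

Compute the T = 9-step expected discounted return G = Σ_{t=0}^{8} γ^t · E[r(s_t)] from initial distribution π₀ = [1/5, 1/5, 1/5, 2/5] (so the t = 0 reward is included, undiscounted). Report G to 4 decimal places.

G = -0.2940

t=0: π = [0.2000, 0.2000, 0.2000, 0.4000], E[r] = 0.2000, γ^t·E[r] = 0.200000, running G = 0.200000
t=1: π = [0.2600, 0.2200, 0.2200, 0.3000], E[r] = -0.2400, γ^t·E[r] = -0.168000, running G = 0.032000
t=2: π = [0.2660, 0.2080, 0.2260, 0.3000], E[r] = -0.2160, γ^t·E[r] = -0.105840, running G = -0.073840
t=3: π = [0.2642, 0.2092, 0.2266, 0.3000], E[r] = -0.2184, γ^t·E[r] = -0.074911, running G = -0.148751
t=4: π = [0.2645, 0.2091, 0.2264, 0.3000], E[r] = -0.2182, γ^t·E[r] = -0.052380, running G = -0.201131
t=5: π = [0.2645, 0.2091, 0.2265, 0.3000], E[r] = -0.2182, γ^t·E[r] = -0.036670, running G = -0.237802
t=6: π = [0.2645, 0.2091, 0.2264, 0.3000], E[r] = -0.2182, γ^t·E[r] = -0.025669, running G = -0.263470
t=7: π = [0.2645, 0.2091, 0.2264, 0.3000], E[r] = -0.2182, γ^t·E[r] = -0.017968, running G = -0.281439
t=8: π = [0.2645, 0.2091, 0.2264, 0.3000], E[r] = -0.2182, γ^t·E[r] = -0.012578, running G = -0.294016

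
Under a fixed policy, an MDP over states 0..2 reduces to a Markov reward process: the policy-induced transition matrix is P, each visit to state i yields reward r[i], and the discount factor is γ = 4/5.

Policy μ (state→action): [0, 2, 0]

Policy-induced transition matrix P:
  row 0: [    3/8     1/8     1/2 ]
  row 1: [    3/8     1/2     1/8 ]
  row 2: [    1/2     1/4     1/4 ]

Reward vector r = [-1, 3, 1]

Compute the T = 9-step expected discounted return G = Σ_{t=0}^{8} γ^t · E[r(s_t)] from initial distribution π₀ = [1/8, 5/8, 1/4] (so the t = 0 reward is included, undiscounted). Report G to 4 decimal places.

G = 4.6177

t=0: π = [0.1250, 0.6250, 0.2500], E[r] = 2.0000, γ^t·E[r] = 2.000000, running G = 2.000000
t=1: π = [0.4063, 0.3906, 0.2031], E[r] = 0.9688, γ^t·E[r] = 0.775000, running G = 2.775000
t=2: π = [0.4004, 0.2969, 0.3027], E[r] = 0.7930, γ^t·E[r] = 0.507500, running G = 3.282500
t=3: π = [0.4128, 0.2742, 0.3130], E[r] = 0.7227, γ^t·E[r] = 0.370000, running G = 3.652500
t=4: π = [0.4141, 0.2669, 0.3189], E[r] = 0.7056, γ^t·E[r] = 0.289025, running G = 3.941525
t=5: π = [0.4149, 0.2650, 0.3202], E[r] = 0.7002, γ^t·E[r] = 0.229443, running G = 4.170968
t=6: π = [0.4150, 0.2644, 0.3206], E[r] = 0.6987, γ^t·E[r] = 0.183167, running G = 4.354135
t=7: π = [0.4151, 0.2642, 0.3207], E[r] = 0.6983, γ^t·E[r] = 0.146442, running G = 4.500576
t=8: π = [0.4151, 0.2642, 0.3207], E[r] = 0.6982, γ^t·E[r] = 0.117132, running G = 4.617709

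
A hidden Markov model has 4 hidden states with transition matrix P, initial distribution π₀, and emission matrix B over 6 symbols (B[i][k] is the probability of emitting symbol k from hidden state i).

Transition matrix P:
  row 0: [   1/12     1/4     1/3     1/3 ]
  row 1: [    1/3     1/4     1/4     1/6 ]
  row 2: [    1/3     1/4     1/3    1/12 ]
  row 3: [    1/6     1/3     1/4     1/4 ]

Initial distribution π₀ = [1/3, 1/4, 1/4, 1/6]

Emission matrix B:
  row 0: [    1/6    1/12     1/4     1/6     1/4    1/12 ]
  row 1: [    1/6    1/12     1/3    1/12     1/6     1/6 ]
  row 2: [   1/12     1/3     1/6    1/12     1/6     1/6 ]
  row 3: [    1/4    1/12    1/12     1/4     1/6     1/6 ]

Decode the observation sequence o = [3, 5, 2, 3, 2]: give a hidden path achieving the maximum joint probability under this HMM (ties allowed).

path = [0, 2, 0, 3, 1]

t=0: δ = [5.556e-02, 2.083e-02, 2.083e-02, 4.167e-02]  (obs o_0=3)
t=1: δ = [5.787e-04, 2.315e-03, 3.086e-03, 3.086e-03]  ψ = [1, 0, 0, 0]  (obs o_1=5)
t=2: δ = [2.572e-04, 3.429e-04, 1.715e-04, 6.430e-05]  ψ = [2, 3, 2, 3]  (obs o_2=2)
t=3: δ = [1.905e-05, 7.144e-06, 7.144e-06, 2.143e-05]  ψ = [1, 1, 0, 0]  (obs o_3=3)
t=4: δ = [8.931e-07, 2.381e-06, 1.058e-06, 5.292e-07]  ψ = [3, 3, 0, 0]  (obs o_4=2)
backtrack: best end state = 1; path = [0, 2, 0, 3, 1]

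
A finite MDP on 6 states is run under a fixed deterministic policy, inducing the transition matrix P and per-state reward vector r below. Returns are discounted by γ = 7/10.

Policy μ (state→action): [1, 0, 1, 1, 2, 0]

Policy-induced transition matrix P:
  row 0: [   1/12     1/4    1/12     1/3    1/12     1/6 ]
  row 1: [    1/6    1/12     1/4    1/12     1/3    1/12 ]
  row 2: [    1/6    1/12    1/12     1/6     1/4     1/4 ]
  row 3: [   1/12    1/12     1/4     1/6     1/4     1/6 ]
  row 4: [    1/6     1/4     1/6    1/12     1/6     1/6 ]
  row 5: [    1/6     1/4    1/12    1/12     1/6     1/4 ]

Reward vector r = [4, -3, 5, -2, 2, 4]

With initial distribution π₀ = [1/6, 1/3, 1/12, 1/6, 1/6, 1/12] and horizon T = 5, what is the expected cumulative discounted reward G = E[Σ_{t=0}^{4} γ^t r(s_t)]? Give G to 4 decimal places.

G = 3.4556

t=0: π = [0.1667, 0.3333, 0.0833, 0.1667, 0.1667, 0.0833], E[r] = 0.4167, γ^t·E[r] = 0.416667, running G = 0.416667
t=1: π = [0.1389, 0.1528, 0.1806, 0.1458, 0.2292, 0.1528], E[r] = 1.7778, γ^t·E[r] = 1.244444, running G = 1.661111
t=2: π = [0.1429, 0.1701, 0.1522, 0.1453, 0.2078, 0.1817], E[r] = 1.6742, γ^t·E[r] = 0.820353, running G = 2.481464
t=3: π = [0.1427, 0.1721, 0.1532, 0.1439, 0.2079, 0.1803], E[r] = 1.6698, γ^t·E[r] = 0.572742, running G = 3.054206
t=4: π = [0.1428, 0.1718, 0.1533, 0.1438, 0.2082, 0.1801], E[r] = 1.6717, γ^t·E[r] = 0.401376, running G = 3.455582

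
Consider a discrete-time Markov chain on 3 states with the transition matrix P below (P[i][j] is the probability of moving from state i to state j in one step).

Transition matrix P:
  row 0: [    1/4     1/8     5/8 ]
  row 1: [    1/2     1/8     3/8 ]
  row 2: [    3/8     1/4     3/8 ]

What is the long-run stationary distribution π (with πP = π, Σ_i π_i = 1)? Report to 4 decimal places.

Balance equations π_j = Σ_i π_i·P[i][j]:
  π_0 = 1/4·π_0 + 1/2·π_1 + 3/8·π_2
  π_1 = 1/8·π_0 + 1/8·π_1 + 1/4·π_2
  normalize: π_0 + π_1 + π_2 = 1
Solving the linear system gives exactly π = [29/82, 15/82, 19/41].

π = [0.3537, 0.1829, 0.4634]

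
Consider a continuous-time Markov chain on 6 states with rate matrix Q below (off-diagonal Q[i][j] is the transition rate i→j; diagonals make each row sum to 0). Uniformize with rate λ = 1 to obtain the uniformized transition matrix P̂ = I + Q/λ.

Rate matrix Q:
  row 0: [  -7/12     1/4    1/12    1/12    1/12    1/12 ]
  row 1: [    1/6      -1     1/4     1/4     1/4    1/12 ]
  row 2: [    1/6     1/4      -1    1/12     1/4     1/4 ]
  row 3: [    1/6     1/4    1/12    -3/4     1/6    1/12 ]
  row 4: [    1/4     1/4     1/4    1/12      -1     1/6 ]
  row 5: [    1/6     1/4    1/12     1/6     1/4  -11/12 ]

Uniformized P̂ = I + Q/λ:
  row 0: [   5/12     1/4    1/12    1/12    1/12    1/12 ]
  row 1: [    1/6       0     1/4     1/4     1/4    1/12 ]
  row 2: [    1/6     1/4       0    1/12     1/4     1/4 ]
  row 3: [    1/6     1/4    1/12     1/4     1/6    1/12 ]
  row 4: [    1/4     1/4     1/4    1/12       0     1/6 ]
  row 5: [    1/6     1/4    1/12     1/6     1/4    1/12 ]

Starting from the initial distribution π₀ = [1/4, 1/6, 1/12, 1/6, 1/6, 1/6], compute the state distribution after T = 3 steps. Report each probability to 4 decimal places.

π = [0.2399, 0.2005, 0.1317, 0.1516, 0.1576, 0.1186]

t=0: π = [0.2500, 0.1667, 0.0833, 0.1667, 0.1667, 0.1667]
t=1: π = [0.2431, 0.2083, 0.1319, 0.1528, 0.1528, 0.1111]
t=2: π = [0.2402, 0.1979, 0.1325, 0.1528, 0.1586, 0.1181]
t=3: π = [0.2399, 0.2005, 0.1317, 0.1516, 0.1576, 0.1186]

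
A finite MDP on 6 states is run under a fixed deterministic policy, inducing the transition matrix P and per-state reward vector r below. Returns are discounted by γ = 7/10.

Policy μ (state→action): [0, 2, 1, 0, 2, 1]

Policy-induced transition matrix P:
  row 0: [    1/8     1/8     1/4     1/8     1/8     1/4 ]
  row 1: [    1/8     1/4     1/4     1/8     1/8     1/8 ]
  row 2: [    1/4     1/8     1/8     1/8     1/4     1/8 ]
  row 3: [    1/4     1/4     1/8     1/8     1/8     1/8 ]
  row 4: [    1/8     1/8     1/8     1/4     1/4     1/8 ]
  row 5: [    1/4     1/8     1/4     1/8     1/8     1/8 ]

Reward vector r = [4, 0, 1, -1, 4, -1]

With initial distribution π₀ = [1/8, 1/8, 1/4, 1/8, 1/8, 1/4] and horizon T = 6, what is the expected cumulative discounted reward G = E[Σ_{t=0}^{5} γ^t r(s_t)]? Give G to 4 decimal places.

G = 3.4847

t=0: π = [0.1250, 0.1250, 0.2500, 0.1250, 0.1250, 0.2500], E[r] = 0.8750, γ^t·E[r] = 0.875000, running G = 0.875000
t=1: π = [0.2031, 0.1563, 0.1875, 0.1406, 0.1719, 0.1406], E[r] = 1.4063, γ^t·E[r] = 0.984375, running G = 1.859375
t=2: π = [0.1836, 0.1621, 0.1875, 0.1465, 0.1699, 0.1504], E[r] = 1.3047, γ^t·E[r] = 0.639297, running G = 2.498672
t=3: π = [0.1855, 0.1636, 0.1870, 0.1462, 0.1697, 0.1479], E[r] = 1.3137, γ^t·E[r] = 0.450606, running G = 2.949278
t=4: π = [0.1852, 0.1637, 0.1871, 0.1462, 0.1696, 0.1482], E[r] = 1.3117, γ^t·E[r] = 0.314933, running G = 3.264211
t=5: π = [0.1852, 0.1637, 0.1871, 0.1462, 0.1696, 0.1481], E[r] = 1.3119, γ^t·E[r] = 0.220494, running G = 3.484706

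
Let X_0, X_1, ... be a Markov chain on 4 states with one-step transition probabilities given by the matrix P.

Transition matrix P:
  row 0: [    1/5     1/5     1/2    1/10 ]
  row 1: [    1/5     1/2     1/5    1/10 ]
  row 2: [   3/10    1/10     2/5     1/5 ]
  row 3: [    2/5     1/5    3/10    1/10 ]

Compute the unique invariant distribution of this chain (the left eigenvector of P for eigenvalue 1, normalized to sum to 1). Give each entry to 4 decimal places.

π = [0.2639, 0.2334, 0.3660, 0.1366]

Balance equations π_j = Σ_i π_i·P[i][j]:
  π_0 = 1/5·π_0 + 1/5·π_1 + 3/10·π_2 + 2/5·π_3
  π_1 = 1/5·π_0 + 1/2·π_1 + 1/10·π_2 + 1/5·π_3
  π_2 = 1/2·π_0 + 1/5·π_1 + 2/5·π_2 + 3/10·π_3
  normalize: π_0 + π_1 + π_2 + π_3 = 1
Solving the linear system gives exactly π = [199/754, 88/377, 138/377, 103/754].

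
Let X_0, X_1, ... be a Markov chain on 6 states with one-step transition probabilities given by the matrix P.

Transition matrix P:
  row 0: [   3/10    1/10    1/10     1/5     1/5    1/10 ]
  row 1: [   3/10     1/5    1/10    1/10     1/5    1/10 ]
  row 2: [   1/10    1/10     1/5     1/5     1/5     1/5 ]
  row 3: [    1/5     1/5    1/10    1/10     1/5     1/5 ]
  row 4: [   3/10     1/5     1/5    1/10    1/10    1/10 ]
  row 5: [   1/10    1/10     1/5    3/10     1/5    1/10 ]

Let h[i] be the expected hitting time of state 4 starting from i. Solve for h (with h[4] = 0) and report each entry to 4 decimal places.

h = [5.0000, 5.0000, 5.0000, 5.0000, 0.0000, 5.0000]

First-step conditioning: h[4] = 0; for i ≠ 4, h[i] = 1 + Σ_k P[i][k]·h[k].
  h[0] = 1 + 3/10·h[0] + 1/10·h[1] + 1/10·h[2] + 1/5·h[3] + 1/10·h[5]
  h[1] = 1 + 3/10·h[0] + 1/5·h[1] + 1/10·h[2] + 1/10·h[3] + 1/10·h[5]
  h[2] = 1 + 1/10·h[0] + 1/10·h[1] + 1/5·h[2] + 1/5·h[3] + 1/5·h[5]
  h[3] = 1 + 1/5·h[0] + 1/5·h[1] + 1/10·h[2] + 1/10·h[3] + 1/5·h[5]
  h[5] = 1 + 1/10·h[0] + 1/10·h[1] + 1/5·h[2] + 3/10·h[3] + 1/10·h[5]
Solving the 5×5 linear system over states ≠ 4 gives exactly h = [5, 5, 5, 5, 0, 5] (h[4] = 0 is the target).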